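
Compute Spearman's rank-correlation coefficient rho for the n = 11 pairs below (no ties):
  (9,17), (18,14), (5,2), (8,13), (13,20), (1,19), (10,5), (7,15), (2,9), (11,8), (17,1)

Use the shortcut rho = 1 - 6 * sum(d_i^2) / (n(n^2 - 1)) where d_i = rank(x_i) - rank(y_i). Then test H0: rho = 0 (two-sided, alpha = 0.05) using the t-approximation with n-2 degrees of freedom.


Step 1: Rank x and y separately (midranks; no ties here).
rank(x): 9->6, 18->11, 5->3, 8->5, 13->9, 1->1, 10->7, 7->4, 2->2, 11->8, 17->10
rank(y): 17->9, 14->7, 2->2, 13->6, 20->11, 19->10, 5->3, 15->8, 9->5, 8->4, 1->1
Step 2: d_i = R_x(i) - R_y(i); compute d_i^2.
  (6-9)^2=9, (11-7)^2=16, (3-2)^2=1, (5-6)^2=1, (9-11)^2=4, (1-10)^2=81, (7-3)^2=16, (4-8)^2=16, (2-5)^2=9, (8-4)^2=16, (10-1)^2=81
sum(d^2) = 250.
Step 3: rho = 1 - 6*250 / (11*(11^2 - 1)) = 1 - 1500/1320 = -0.136364.
Step 4: Under H0, t = rho * sqrt((n-2)/(1-rho^2)) = -0.4129 ~ t(9).
Step 5: Two-sided p-value from the t-distribution with 9 df = 0.689309.
Step 6: alpha = 0.05. fail to reject H0.

rho = -0.1364, p = 0.689309, fail to reject H0 at alpha = 0.05.


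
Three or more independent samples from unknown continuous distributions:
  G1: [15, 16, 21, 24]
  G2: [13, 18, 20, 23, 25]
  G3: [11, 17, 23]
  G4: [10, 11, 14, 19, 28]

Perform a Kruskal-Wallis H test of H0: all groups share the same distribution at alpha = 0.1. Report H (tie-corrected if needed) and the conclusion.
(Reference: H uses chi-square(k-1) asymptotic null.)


Step 1: Combine all N = 17 observations and assign midranks.
sorted (value, group, rank): (10,G4,1), (11,G3,2.5), (11,G4,2.5), (13,G2,4), (14,G4,5), (15,G1,6), (16,G1,7), (17,G3,8), (18,G2,9), (19,G4,10), (20,G2,11), (21,G1,12), (23,G2,13.5), (23,G3,13.5), (24,G1,15), (25,G2,16), (28,G4,17)
Step 2: Sum ranks within each group.
R_1 = 40 (n_1 = 4)
R_2 = 53.5 (n_2 = 5)
R_3 = 24 (n_3 = 3)
R_4 = 35.5 (n_4 = 5)
Step 3: H = 12/(N(N+1)) * sum(R_i^2/n_i) - 3(N+1)
     = 12/(17*18) * (40^2/4 + 53.5^2/5 + 24^2/3 + 35.5^2/5) - 3*18
     = 0.039216 * 1416.5 - 54
     = 1.549020.
Step 4: Ties present; correction factor C = 1 - 12/(17^3 - 17) = 0.997549. Corrected H = 1.549020 / 0.997549 = 1.552826.
Step 5: Under H0, H ~ chi^2(3); p-value = 0.670133.
Step 6: alpha = 0.1. fail to reject H0.

H = 1.5528, df = 3, p = 0.670133, fail to reject H0.


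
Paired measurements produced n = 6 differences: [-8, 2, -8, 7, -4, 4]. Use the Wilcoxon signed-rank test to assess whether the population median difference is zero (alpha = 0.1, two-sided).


Step 1: Drop any zero differences (none here) and take |d_i|.
|d| = [8, 2, 8, 7, 4, 4]
Step 2: Midrank |d_i| (ties get averaged ranks).
ranks: |8|->5.5, |2|->1, |8|->5.5, |7|->4, |4|->2.5, |4|->2.5
Step 3: Attach original signs; sum ranks with positive sign and with negative sign.
W+ = 1 + 4 + 2.5 = 7.5
W- = 5.5 + 5.5 + 2.5 = 13.5
(Check: W+ + W- = 21 should equal n(n+1)/2 = 21.)
Step 4: Test statistic W = min(W+, W-) = 7.5.
Step 5: Ties in |d|, so use the tie-corrected normal approximation.
        E[W] = n(n+1)/4 = 6*7/4 = 10.5.
        Tie groups: |d|=4 (t=2), |d|=8 (t=2); sum(t^3 - t) = 12.
        Var[W] = n(n+1)(2n+1)/24 - sum(t^3-t)/48 = 546/24 - 12/48 = 22.5.
        z = (W - E[W]) / sqrt(Var[W]) = (7.5 - 10.5) / 4.7434 = -0.6325.
        Two-sided p = 2*Phi(z) = 0.527089.
Step 6: alpha = 0.1. fail to reject H0.

W+ = 7.5, W- = 13.5, W = min = 7.5, p = 0.527089, fail to reject H0.


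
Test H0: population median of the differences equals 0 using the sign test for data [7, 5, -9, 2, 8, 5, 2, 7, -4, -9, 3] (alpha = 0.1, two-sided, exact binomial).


Step 1: Discard zero differences. Original n = 11; n_eff = number of nonzero differences = 11.
Nonzero differences (with sign): +7, +5, -9, +2, +8, +5, +2, +7, -4, -9, +3
Step 2: Count signs: positive = 8, negative = 3.
Step 3: Under H0: P(positive) = 0.5, so the number of positives S ~ Bin(11, 0.5).
Step 4: Two-sided exact p-value = sum of Bin(11,0.5) probabilities at or below the observed probability = 0.226562.
Step 5: alpha = 0.1. fail to reject H0.

n_eff = 11, pos = 8, neg = 3, p = 0.226562, fail to reject H0.


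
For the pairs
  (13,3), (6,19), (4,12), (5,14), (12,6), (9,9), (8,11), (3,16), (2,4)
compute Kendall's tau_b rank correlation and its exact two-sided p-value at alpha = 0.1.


Step 1: Enumerate the 36 unordered pairs (i,j) with i<j and classify each by sign(x_j-x_i) * sign(y_j-y_i).
  (1,2):dx=-7,dy=+16->D; (1,3):dx=-9,dy=+9->D; (1,4):dx=-8,dy=+11->D; (1,5):dx=-1,dy=+3->D
  (1,6):dx=-4,dy=+6->D; (1,7):dx=-5,dy=+8->D; (1,8):dx=-10,dy=+13->D; (1,9):dx=-11,dy=+1->D
  (2,3):dx=-2,dy=-7->C; (2,4):dx=-1,dy=-5->C; (2,5):dx=+6,dy=-13->D; (2,6):dx=+3,dy=-10->D
  (2,7):dx=+2,dy=-8->D; (2,8):dx=-3,dy=-3->C; (2,9):dx=-4,dy=-15->C; (3,4):dx=+1,dy=+2->C
  (3,5):dx=+8,dy=-6->D; (3,6):dx=+5,dy=-3->D; (3,7):dx=+4,dy=-1->D; (3,8):dx=-1,dy=+4->D
  (3,9):dx=-2,dy=-8->C; (4,5):dx=+7,dy=-8->D; (4,6):dx=+4,dy=-5->D; (4,7):dx=+3,dy=-3->D
  (4,8):dx=-2,dy=+2->D; (4,9):dx=-3,dy=-10->C; (5,6):dx=-3,dy=+3->D; (5,7):dx=-4,dy=+5->D
  (5,8):dx=-9,dy=+10->D; (5,9):dx=-10,dy=-2->C; (6,7):dx=-1,dy=+2->D; (6,8):dx=-6,dy=+7->D
  (6,9):dx=-7,dy=-5->C; (7,8):dx=-5,dy=+5->D; (7,9):dx=-6,dy=-7->C; (8,9):dx=-1,dy=-12->C
Step 2: C = 11, D = 25, total pairs = 36.
Step 3: tau = (C - D)/(n(n-1)/2) = (11 - 25)/36 = -0.388889.
Step 4: Exact two-sided p-value (enumerate n! = 362880 permutations of y under H0): p = 0.180181.
Step 5: alpha = 0.1. fail to reject H0.

tau_b = -0.3889 (C=11, D=25), p = 0.180181, fail to reject H0.


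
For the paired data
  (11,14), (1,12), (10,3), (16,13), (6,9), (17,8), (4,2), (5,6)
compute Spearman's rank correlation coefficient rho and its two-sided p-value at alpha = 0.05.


Step 1: Rank x and y separately (midranks; no ties here).
rank(x): 11->6, 1->1, 10->5, 16->7, 6->4, 17->8, 4->2, 5->3
rank(y): 14->8, 12->6, 3->2, 13->7, 9->5, 8->4, 2->1, 6->3
Step 2: d_i = R_x(i) - R_y(i); compute d_i^2.
  (6-8)^2=4, (1-6)^2=25, (5-2)^2=9, (7-7)^2=0, (4-5)^2=1, (8-4)^2=16, (2-1)^2=1, (3-3)^2=0
sum(d^2) = 56.
Step 3: rho = 1 - 6*56 / (8*(8^2 - 1)) = 1 - 336/504 = 0.333333.
Step 4: Under H0, t = rho * sqrt((n-2)/(1-rho^2)) = 0.8660 ~ t(6).
Step 5: Two-sided p-value from the t-distribution with 6 df = 0.419753.
Step 6: alpha = 0.05. fail to reject H0.

rho = 0.3333, p = 0.419753, fail to reject H0 at alpha = 0.05.


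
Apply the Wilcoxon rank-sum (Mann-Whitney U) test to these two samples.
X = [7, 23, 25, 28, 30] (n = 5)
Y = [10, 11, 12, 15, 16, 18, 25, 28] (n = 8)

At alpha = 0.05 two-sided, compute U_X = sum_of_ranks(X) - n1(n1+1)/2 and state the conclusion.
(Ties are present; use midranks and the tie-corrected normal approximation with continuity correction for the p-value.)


Step 1: Combine and sort all 13 observations; assign midranks.
sorted (value, group): (7,X), (10,Y), (11,Y), (12,Y), (15,Y), (16,Y), (18,Y), (23,X), (25,X), (25,Y), (28,X), (28,Y), (30,X)
ranks: 7->1, 10->2, 11->3, 12->4, 15->5, 16->6, 18->7, 23->8, 25->9.5, 25->9.5, 28->11.5, 28->11.5, 30->13
Step 2: Rank sum for X: R1 = 1 + 8 + 9.5 + 11.5 + 13 = 43.
Step 3: U_X = R1 - n1(n1+1)/2 = 43 - 5*6/2 = 43 - 15 = 28.
       U_Y = n1*n2 - U_X = 40 - 28 = 12.
Step 4: Ties are present, so use the tie-corrected normal approximation (with continuity correction) for the p-value.
Step 5: p-value = 0.270933; compare to alpha = 0.05. fail to reject H0.

U_X = 28, p = 0.270933, fail to reject H0 at alpha = 0.05.


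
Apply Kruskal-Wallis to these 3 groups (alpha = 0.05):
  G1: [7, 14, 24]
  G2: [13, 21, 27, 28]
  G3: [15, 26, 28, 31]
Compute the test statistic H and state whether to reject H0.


Step 1: Combine all N = 11 observations and assign midranks.
sorted (value, group, rank): (7,G1,1), (13,G2,2), (14,G1,3), (15,G3,4), (21,G2,5), (24,G1,6), (26,G3,7), (27,G2,8), (28,G2,9.5), (28,G3,9.5), (31,G3,11)
Step 2: Sum ranks within each group.
R_1 = 10 (n_1 = 3)
R_2 = 24.5 (n_2 = 4)
R_3 = 31.5 (n_3 = 4)
Step 3: H = 12/(N(N+1)) * sum(R_i^2/n_i) - 3(N+1)
     = 12/(11*12) * (10^2/3 + 24.5^2/4 + 31.5^2/4) - 3*12
     = 0.090909 * 431.458 - 36
     = 3.223485.
Step 4: Ties present; correction factor C = 1 - 6/(11^3 - 11) = 0.995455. Corrected H = 3.223485 / 0.995455 = 3.238204.
Step 5: Under H0, H ~ chi^2(2); p-value = 0.198076.
Step 6: alpha = 0.05. fail to reject H0.

H = 3.2382, df = 2, p = 0.198076, fail to reject H0.


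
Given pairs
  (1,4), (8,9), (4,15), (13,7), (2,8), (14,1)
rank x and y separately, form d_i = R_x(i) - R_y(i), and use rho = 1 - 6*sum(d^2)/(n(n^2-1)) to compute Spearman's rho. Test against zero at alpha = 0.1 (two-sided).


Step 1: Rank x and y separately (midranks; no ties here).
rank(x): 1->1, 8->4, 4->3, 13->5, 2->2, 14->6
rank(y): 4->2, 9->5, 15->6, 7->3, 8->4, 1->1
Step 2: d_i = R_x(i) - R_y(i); compute d_i^2.
  (1-2)^2=1, (4-5)^2=1, (3-6)^2=9, (5-3)^2=4, (2-4)^2=4, (6-1)^2=25
sum(d^2) = 44.
Step 3: rho = 1 - 6*44 / (6*(6^2 - 1)) = 1 - 264/210 = -0.257143.
Step 4: Under H0, t = rho * sqrt((n-2)/(1-rho^2)) = -0.5322 ~ t(4).
Step 5: Two-sided p-value from the t-distribution with 4 df = 0.622787.
Step 6: alpha = 0.1. fail to reject H0.

rho = -0.2571, p = 0.622787, fail to reject H0 at alpha = 0.1.


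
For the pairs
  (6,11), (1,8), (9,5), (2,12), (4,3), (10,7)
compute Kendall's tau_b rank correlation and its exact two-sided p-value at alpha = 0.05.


Step 1: Enumerate the 15 unordered pairs (i,j) with i<j and classify each by sign(x_j-x_i) * sign(y_j-y_i).
  (1,2):dx=-5,dy=-3->C; (1,3):dx=+3,dy=-6->D; (1,4):dx=-4,dy=+1->D; (1,5):dx=-2,dy=-8->C
  (1,6):dx=+4,dy=-4->D; (2,3):dx=+8,dy=-3->D; (2,4):dx=+1,dy=+4->C; (2,5):dx=+3,dy=-5->D
  (2,6):dx=+9,dy=-1->D; (3,4):dx=-7,dy=+7->D; (3,5):dx=-5,dy=-2->C; (3,6):dx=+1,dy=+2->C
  (4,5):dx=+2,dy=-9->D; (4,6):dx=+8,dy=-5->D; (5,6):dx=+6,dy=+4->C
Step 2: C = 6, D = 9, total pairs = 15.
Step 3: tau = (C - D)/(n(n-1)/2) = (6 - 9)/15 = -0.200000.
Step 4: Exact two-sided p-value (enumerate n! = 720 permutations of y under H0): p = 0.719444.
Step 5: alpha = 0.05. fail to reject H0.

tau_b = -0.2000 (C=6, D=9), p = 0.719444, fail to reject H0.


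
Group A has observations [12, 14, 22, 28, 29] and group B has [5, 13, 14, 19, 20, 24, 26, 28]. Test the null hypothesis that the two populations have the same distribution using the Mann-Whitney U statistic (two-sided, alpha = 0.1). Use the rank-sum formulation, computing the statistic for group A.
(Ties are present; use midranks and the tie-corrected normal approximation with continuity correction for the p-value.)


Step 1: Combine and sort all 13 observations; assign midranks.
sorted (value, group): (5,Y), (12,X), (13,Y), (14,X), (14,Y), (19,Y), (20,Y), (22,X), (24,Y), (26,Y), (28,X), (28,Y), (29,X)
ranks: 5->1, 12->2, 13->3, 14->4.5, 14->4.5, 19->6, 20->7, 22->8, 24->9, 26->10, 28->11.5, 28->11.5, 29->13
Step 2: Rank sum for X: R1 = 2 + 4.5 + 8 + 11.5 + 13 = 39.
Step 3: U_X = R1 - n1(n1+1)/2 = 39 - 5*6/2 = 39 - 15 = 24.
       U_Y = n1*n2 - U_X = 40 - 24 = 16.
Step 4: Ties are present, so use the tie-corrected normal approximation (with continuity correction) for the p-value.
Step 5: p-value = 0.607419; compare to alpha = 0.1. fail to reject H0.

U_X = 24, p = 0.607419, fail to reject H0 at alpha = 0.1.


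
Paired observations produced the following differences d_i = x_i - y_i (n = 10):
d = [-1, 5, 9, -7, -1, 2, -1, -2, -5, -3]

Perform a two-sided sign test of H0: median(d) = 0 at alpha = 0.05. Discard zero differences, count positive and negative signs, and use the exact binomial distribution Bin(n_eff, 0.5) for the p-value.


Step 1: Discard zero differences. Original n = 10; n_eff = number of nonzero differences = 10.
Nonzero differences (with sign): -1, +5, +9, -7, -1, +2, -1, -2, -5, -3
Step 2: Count signs: positive = 3, negative = 7.
Step 3: Under H0: P(positive) = 0.5, so the number of positives S ~ Bin(10, 0.5).
Step 4: Two-sided exact p-value = sum of Bin(10,0.5) probabilities at or below the observed probability = 0.343750.
Step 5: alpha = 0.05. fail to reject H0.

n_eff = 10, pos = 3, neg = 7, p = 0.343750, fail to reject H0.


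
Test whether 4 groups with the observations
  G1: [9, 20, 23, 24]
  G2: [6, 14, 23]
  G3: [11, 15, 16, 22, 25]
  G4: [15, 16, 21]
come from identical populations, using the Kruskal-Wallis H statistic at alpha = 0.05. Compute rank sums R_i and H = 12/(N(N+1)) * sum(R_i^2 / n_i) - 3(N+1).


Step 1: Combine all N = 15 observations and assign midranks.
sorted (value, group, rank): (6,G2,1), (9,G1,2), (11,G3,3), (14,G2,4), (15,G3,5.5), (15,G4,5.5), (16,G3,7.5), (16,G4,7.5), (20,G1,9), (21,G4,10), (22,G3,11), (23,G1,12.5), (23,G2,12.5), (24,G1,14), (25,G3,15)
Step 2: Sum ranks within each group.
R_1 = 37.5 (n_1 = 4)
R_2 = 17.5 (n_2 = 3)
R_3 = 42 (n_3 = 5)
R_4 = 23 (n_4 = 3)
Step 3: H = 12/(N(N+1)) * sum(R_i^2/n_i) - 3(N+1)
     = 12/(15*16) * (37.5^2/4 + 17.5^2/3 + 42^2/5 + 23^2/3) - 3*16
     = 0.050000 * 982.779 - 48
     = 1.138958.
Step 4: Ties present; correction factor C = 1 - 18/(15^3 - 15) = 0.994643. Corrected H = 1.138958 / 0.994643 = 1.145093.
Step 5: Under H0, H ~ chi^2(3); p-value = 0.766201.
Step 6: alpha = 0.05. fail to reject H0.

H = 1.1451, df = 3, p = 0.766201, fail to reject H0.


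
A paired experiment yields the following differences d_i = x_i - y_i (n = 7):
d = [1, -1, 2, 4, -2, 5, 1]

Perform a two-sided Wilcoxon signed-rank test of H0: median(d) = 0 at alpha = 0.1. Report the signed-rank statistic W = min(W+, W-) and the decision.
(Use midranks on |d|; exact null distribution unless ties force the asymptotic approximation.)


Step 1: Drop any zero differences (none here) and take |d_i|.
|d| = [1, 1, 2, 4, 2, 5, 1]
Step 2: Midrank |d_i| (ties get averaged ranks).
ranks: |1|->2, |1|->2, |2|->4.5, |4|->6, |2|->4.5, |5|->7, |1|->2
Step 3: Attach original signs; sum ranks with positive sign and with negative sign.
W+ = 2 + 4.5 + 6 + 7 + 2 = 21.5
W- = 2 + 4.5 = 6.5
(Check: W+ + W- = 28 should equal n(n+1)/2 = 28.)
Step 4: Test statistic W = min(W+, W-) = 6.5.
Step 5: Ties in |d|, so use the tie-corrected normal approximation.
        E[W] = n(n+1)/4 = 7*8/4 = 14.
        Tie groups: |d|=1 (t=3), |d|=2 (t=2); sum(t^3 - t) = 30.
        Var[W] = n(n+1)(2n+1)/24 - sum(t^3-t)/48 = 840/24 - 30/48 = 34.375.
        z = (W - E[W]) / sqrt(Var[W]) = (6.5 - 14) / 5.8630 = -1.2792.
        Two-sided p = 2*Phi(z) = 0.200825.
Step 6: alpha = 0.1. fail to reject H0.

W+ = 21.5, W- = 6.5, W = min = 6.5, p = 0.200825, fail to reject H0.


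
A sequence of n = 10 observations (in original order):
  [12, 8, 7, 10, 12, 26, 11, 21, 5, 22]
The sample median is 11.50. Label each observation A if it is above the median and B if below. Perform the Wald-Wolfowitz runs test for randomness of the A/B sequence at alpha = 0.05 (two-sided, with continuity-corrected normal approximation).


Step 1: Compute median = 11.50; label A = above, B = below.
Labels in order: ABBBAABABA  (n_A = 5, n_B = 5)
Step 2: Count runs R = 7.
Step 3: Under H0 (random ordering), E[R] = 2*n_A*n_B/(n_A+n_B) + 1 = 2*5*5/10 + 1 = 6.0000.
        Var[R] = 2*n_A*n_B*(2*n_A*n_B - n_A - n_B) / ((n_A+n_B)^2 * (n_A+n_B-1)) = 2000/900 = 2.2222.
        SD[R] = 1.4907.
Step 4: Continuity-corrected z = (R - 0.5 - E[R]) / SD[R] = (7 - 0.5 - 6.0000) / 1.4907 = 0.3354.
Step 5: Two-sided p-value via normal approximation = 2*(1 - Phi(|z|)) = 0.737316.
Step 6: alpha = 0.05. fail to reject H0.

R = 7, z = 0.3354, p = 0.737316, fail to reject H0.


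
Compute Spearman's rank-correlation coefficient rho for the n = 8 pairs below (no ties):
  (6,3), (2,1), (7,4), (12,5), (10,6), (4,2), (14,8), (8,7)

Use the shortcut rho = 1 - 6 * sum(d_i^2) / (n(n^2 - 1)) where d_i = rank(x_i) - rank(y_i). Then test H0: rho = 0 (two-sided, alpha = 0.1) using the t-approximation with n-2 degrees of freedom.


Step 1: Rank x and y separately (midranks; no ties here).
rank(x): 6->3, 2->1, 7->4, 12->7, 10->6, 4->2, 14->8, 8->5
rank(y): 3->3, 1->1, 4->4, 5->5, 6->6, 2->2, 8->8, 7->7
Step 2: d_i = R_x(i) - R_y(i); compute d_i^2.
  (3-3)^2=0, (1-1)^2=0, (4-4)^2=0, (7-5)^2=4, (6-6)^2=0, (2-2)^2=0, (8-8)^2=0, (5-7)^2=4
sum(d^2) = 8.
Step 3: rho = 1 - 6*8 / (8*(8^2 - 1)) = 1 - 48/504 = 0.904762.
Step 4: Under H0, t = rho * sqrt((n-2)/(1-rho^2)) = 5.2034 ~ t(6).
Step 5: Two-sided p-value from the t-distribution with 6 df = 0.002008.
Step 6: alpha = 0.1. reject H0.

rho = 0.9048, p = 0.002008, reject H0 at alpha = 0.1.


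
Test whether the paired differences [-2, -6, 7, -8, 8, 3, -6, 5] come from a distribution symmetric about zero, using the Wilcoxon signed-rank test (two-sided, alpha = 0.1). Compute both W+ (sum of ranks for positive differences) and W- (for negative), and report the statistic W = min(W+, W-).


Step 1: Drop any zero differences (none here) and take |d_i|.
|d| = [2, 6, 7, 8, 8, 3, 6, 5]
Step 2: Midrank |d_i| (ties get averaged ranks).
ranks: |2|->1, |6|->4.5, |7|->6, |8|->7.5, |8|->7.5, |3|->2, |6|->4.5, |5|->3
Step 3: Attach original signs; sum ranks with positive sign and with negative sign.
W+ = 6 + 7.5 + 2 + 3 = 18.5
W- = 1 + 4.5 + 7.5 + 4.5 = 17.5
(Check: W+ + W- = 36 should equal n(n+1)/2 = 36.)
Step 4: Test statistic W = min(W+, W-) = 17.5.
Step 5: Ties in |d|, so use the tie-corrected normal approximation.
        E[W] = n(n+1)/4 = 8*9/4 = 18.
        Tie groups: |d|=6 (t=2), |d|=8 (t=2); sum(t^3 - t) = 12.
        Var[W] = n(n+1)(2n+1)/24 - sum(t^3-t)/48 = 1224/24 - 12/48 = 50.75.
        z = (W - E[W]) / sqrt(Var[W]) = (17.5 - 18) / 7.1239 = -0.0702.
        Two-sided p = 2*Phi(z) = 0.944045.
Step 6: alpha = 0.1. fail to reject H0.

W+ = 18.5, W- = 17.5, W = min = 17.5, p = 0.944045, fail to reject H0.


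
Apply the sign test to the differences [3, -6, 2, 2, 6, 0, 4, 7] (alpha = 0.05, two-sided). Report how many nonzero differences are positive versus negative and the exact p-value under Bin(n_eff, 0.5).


Step 1: Discard zero differences. Original n = 8; n_eff = number of nonzero differences = 7.
Nonzero differences (with sign): +3, -6, +2, +2, +6, +4, +7
Step 2: Count signs: positive = 6, negative = 1.
Step 3: Under H0: P(positive) = 0.5, so the number of positives S ~ Bin(7, 0.5).
Step 4: Two-sided exact p-value = sum of Bin(7,0.5) probabilities at or below the observed probability = 0.125000.
Step 5: alpha = 0.05. fail to reject H0.

n_eff = 7, pos = 6, neg = 1, p = 0.125000, fail to reject H0.


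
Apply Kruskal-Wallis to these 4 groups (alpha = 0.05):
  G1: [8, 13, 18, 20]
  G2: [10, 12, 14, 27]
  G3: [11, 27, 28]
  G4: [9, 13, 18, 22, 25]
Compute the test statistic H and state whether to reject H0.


Step 1: Combine all N = 16 observations and assign midranks.
sorted (value, group, rank): (8,G1,1), (9,G4,2), (10,G2,3), (11,G3,4), (12,G2,5), (13,G1,6.5), (13,G4,6.5), (14,G2,8), (18,G1,9.5), (18,G4,9.5), (20,G1,11), (22,G4,12), (25,G4,13), (27,G2,14.5), (27,G3,14.5), (28,G3,16)
Step 2: Sum ranks within each group.
R_1 = 28 (n_1 = 4)
R_2 = 30.5 (n_2 = 4)
R_3 = 34.5 (n_3 = 3)
R_4 = 43 (n_4 = 5)
Step 3: H = 12/(N(N+1)) * sum(R_i^2/n_i) - 3(N+1)
     = 12/(16*17) * (28^2/4 + 30.5^2/4 + 34.5^2/3 + 43^2/5) - 3*17
     = 0.044118 * 1195.11 - 51
     = 1.725551.
Step 4: Ties present; correction factor C = 1 - 18/(16^3 - 16) = 0.995588. Corrected H = 1.725551 / 0.995588 = 1.733198.
Step 5: Under H0, H ~ chi^2(3); p-value = 0.629579.
Step 6: alpha = 0.05. fail to reject H0.

H = 1.7332, df = 3, p = 0.629579, fail to reject H0.


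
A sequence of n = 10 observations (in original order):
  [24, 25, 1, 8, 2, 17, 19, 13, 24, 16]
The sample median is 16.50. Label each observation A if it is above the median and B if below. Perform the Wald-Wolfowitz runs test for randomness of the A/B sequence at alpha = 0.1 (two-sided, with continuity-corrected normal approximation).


Step 1: Compute median = 16.50; label A = above, B = below.
Labels in order: AABBBAABAB  (n_A = 5, n_B = 5)
Step 2: Count runs R = 6.
Step 3: Under H0 (random ordering), E[R] = 2*n_A*n_B/(n_A+n_B) + 1 = 2*5*5/10 + 1 = 6.0000.
        Var[R] = 2*n_A*n_B*(2*n_A*n_B - n_A - n_B) / ((n_A+n_B)^2 * (n_A+n_B-1)) = 2000/900 = 2.2222.
        SD[R] = 1.4907.
Step 4: R = E[R], so z = 0 with no continuity correction.
Step 5: Two-sided p-value via normal approximation = 2*(1 - Phi(|z|)) = 1.000000.
Step 6: alpha = 0.1. fail to reject H0.

R = 6, z = 0.0000, p = 1.000000, fail to reject H0.


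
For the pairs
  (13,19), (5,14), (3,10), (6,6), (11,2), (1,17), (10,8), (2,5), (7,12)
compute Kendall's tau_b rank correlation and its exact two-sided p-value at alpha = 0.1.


Step 1: Enumerate the 36 unordered pairs (i,j) with i<j and classify each by sign(x_j-x_i) * sign(y_j-y_i).
  (1,2):dx=-8,dy=-5->C; (1,3):dx=-10,dy=-9->C; (1,4):dx=-7,dy=-13->C; (1,5):dx=-2,dy=-17->C
  (1,6):dx=-12,dy=-2->C; (1,7):dx=-3,dy=-11->C; (1,8):dx=-11,dy=-14->C; (1,9):dx=-6,dy=-7->C
  (2,3):dx=-2,dy=-4->C; (2,4):dx=+1,dy=-8->D; (2,5):dx=+6,dy=-12->D; (2,6):dx=-4,dy=+3->D
  (2,7):dx=+5,dy=-6->D; (2,8):dx=-3,dy=-9->C; (2,9):dx=+2,dy=-2->D; (3,4):dx=+3,dy=-4->D
  (3,5):dx=+8,dy=-8->D; (3,6):dx=-2,dy=+7->D; (3,7):dx=+7,dy=-2->D; (3,8):dx=-1,dy=-5->C
  (3,9):dx=+4,dy=+2->C; (4,5):dx=+5,dy=-4->D; (4,6):dx=-5,dy=+11->D; (4,7):dx=+4,dy=+2->C
  (4,8):dx=-4,dy=-1->C; (4,9):dx=+1,dy=+6->C; (5,6):dx=-10,dy=+15->D; (5,7):dx=-1,dy=+6->D
  (5,8):dx=-9,dy=+3->D; (5,9):dx=-4,dy=+10->D; (6,7):dx=+9,dy=-9->D; (6,8):dx=+1,dy=-12->D
  (6,9):dx=+6,dy=-5->D; (7,8):dx=-8,dy=-3->C; (7,9):dx=-3,dy=+4->D; (8,9):dx=+5,dy=+7->C
Step 2: C = 17, D = 19, total pairs = 36.
Step 3: tau = (C - D)/(n(n-1)/2) = (17 - 19)/36 = -0.055556.
Step 4: Exact two-sided p-value (enumerate n! = 362880 permutations of y under H0): p = 0.919455.
Step 5: alpha = 0.1. fail to reject H0.

tau_b = -0.0556 (C=17, D=19), p = 0.919455, fail to reject H0.


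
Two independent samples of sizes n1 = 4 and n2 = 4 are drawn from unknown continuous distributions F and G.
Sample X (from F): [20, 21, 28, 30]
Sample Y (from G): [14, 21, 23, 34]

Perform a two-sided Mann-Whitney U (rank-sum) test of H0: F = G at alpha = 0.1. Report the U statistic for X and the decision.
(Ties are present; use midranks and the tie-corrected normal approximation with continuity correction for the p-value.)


Step 1: Combine and sort all 8 observations; assign midranks.
sorted (value, group): (14,Y), (20,X), (21,X), (21,Y), (23,Y), (28,X), (30,X), (34,Y)
ranks: 14->1, 20->2, 21->3.5, 21->3.5, 23->5, 28->6, 30->7, 34->8
Step 2: Rank sum for X: R1 = 2 + 3.5 + 6 + 7 = 18.5.
Step 3: U_X = R1 - n1(n1+1)/2 = 18.5 - 4*5/2 = 18.5 - 10 = 8.5.
       U_Y = n1*n2 - U_X = 16 - 8.5 = 7.5.
Step 4: Ties are present, so use the tie-corrected normal approximation (with continuity correction) for the p-value.
Step 5: p-value = 1.000000; compare to alpha = 0.1. fail to reject H0.

U_X = 8.5, p = 1.000000, fail to reject H0 at alpha = 0.1.


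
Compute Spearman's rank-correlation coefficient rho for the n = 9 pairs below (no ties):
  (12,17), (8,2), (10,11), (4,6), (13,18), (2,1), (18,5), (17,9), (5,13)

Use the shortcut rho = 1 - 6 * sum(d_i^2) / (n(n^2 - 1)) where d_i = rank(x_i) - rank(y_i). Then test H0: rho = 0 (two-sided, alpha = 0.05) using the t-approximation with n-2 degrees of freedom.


Step 1: Rank x and y separately (midranks; no ties here).
rank(x): 12->6, 8->4, 10->5, 4->2, 13->7, 2->1, 18->9, 17->8, 5->3
rank(y): 17->8, 2->2, 11->6, 6->4, 18->9, 1->1, 5->3, 9->5, 13->7
Step 2: d_i = R_x(i) - R_y(i); compute d_i^2.
  (6-8)^2=4, (4-2)^2=4, (5-6)^2=1, (2-4)^2=4, (7-9)^2=4, (1-1)^2=0, (9-3)^2=36, (8-5)^2=9, (3-7)^2=16
sum(d^2) = 78.
Step 3: rho = 1 - 6*78 / (9*(9^2 - 1)) = 1 - 468/720 = 0.350000.
Step 4: Under H0, t = rho * sqrt((n-2)/(1-rho^2)) = 0.9885 ~ t(7).
Step 5: Two-sided p-value from the t-distribution with 7 df = 0.355820.
Step 6: alpha = 0.05. fail to reject H0.

rho = 0.3500, p = 0.355820, fail to reject H0 at alpha = 0.05.


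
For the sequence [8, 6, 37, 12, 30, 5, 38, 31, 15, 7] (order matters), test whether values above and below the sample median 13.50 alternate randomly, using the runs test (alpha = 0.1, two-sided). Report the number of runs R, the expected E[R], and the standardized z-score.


Step 1: Compute median = 13.50; label A = above, B = below.
Labels in order: BBABABAAAB  (n_A = 5, n_B = 5)
Step 2: Count runs R = 7.
Step 3: Under H0 (random ordering), E[R] = 2*n_A*n_B/(n_A+n_B) + 1 = 2*5*5/10 + 1 = 6.0000.
        Var[R] = 2*n_A*n_B*(2*n_A*n_B - n_A - n_B) / ((n_A+n_B)^2 * (n_A+n_B-1)) = 2000/900 = 2.2222.
        SD[R] = 1.4907.
Step 4: Continuity-corrected z = (R - 0.5 - E[R]) / SD[R] = (7 - 0.5 - 6.0000) / 1.4907 = 0.3354.
Step 5: Two-sided p-value via normal approximation = 2*(1 - Phi(|z|)) = 0.737316.
Step 6: alpha = 0.1. fail to reject H0.

R = 7, z = 0.3354, p = 0.737316, fail to reject H0.


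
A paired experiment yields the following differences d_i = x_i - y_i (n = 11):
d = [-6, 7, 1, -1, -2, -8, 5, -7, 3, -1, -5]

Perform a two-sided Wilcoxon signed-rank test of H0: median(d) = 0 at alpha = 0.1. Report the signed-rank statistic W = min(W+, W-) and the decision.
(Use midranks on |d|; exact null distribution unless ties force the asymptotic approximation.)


Step 1: Drop any zero differences (none here) and take |d_i|.
|d| = [6, 7, 1, 1, 2, 8, 5, 7, 3, 1, 5]
Step 2: Midrank |d_i| (ties get averaged ranks).
ranks: |6|->8, |7|->9.5, |1|->2, |1|->2, |2|->4, |8|->11, |5|->6.5, |7|->9.5, |3|->5, |1|->2, |5|->6.5
Step 3: Attach original signs; sum ranks with positive sign and with negative sign.
W+ = 9.5 + 2 + 6.5 + 5 = 23
W- = 8 + 2 + 4 + 11 + 9.5 + 2 + 6.5 = 43
(Check: W+ + W- = 66 should equal n(n+1)/2 = 66.)
Step 4: Test statistic W = min(W+, W-) = 23.
Step 5: Ties in |d|, so use the tie-corrected normal approximation.
        E[W] = n(n+1)/4 = 11*12/4 = 33.
        Tie groups: |d|=1 (t=3), |d|=5 (t=2), |d|=7 (t=2); sum(t^3 - t) = 36.
        Var[W] = n(n+1)(2n+1)/24 - sum(t^3-t)/48 = 3036/24 - 36/48 = 125.75.
        z = (W - E[W]) / sqrt(Var[W]) = (23 - 33) / 11.2138 = -0.8918.
        Two-sided p = 2*Phi(z) = 0.372524.
Step 6: alpha = 0.1. fail to reject H0.

W+ = 23, W- = 43, W = min = 23, p = 0.372524, fail to reject H0.


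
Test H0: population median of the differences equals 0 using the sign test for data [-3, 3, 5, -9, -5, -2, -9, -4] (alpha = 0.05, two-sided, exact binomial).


Step 1: Discard zero differences. Original n = 8; n_eff = number of nonzero differences = 8.
Nonzero differences (with sign): -3, +3, +5, -9, -5, -2, -9, -4
Step 2: Count signs: positive = 2, negative = 6.
Step 3: Under H0: P(positive) = 0.5, so the number of positives S ~ Bin(8, 0.5).
Step 4: Two-sided exact p-value = sum of Bin(8,0.5) probabilities at or below the observed probability = 0.289062.
Step 5: alpha = 0.05. fail to reject H0.

n_eff = 8, pos = 2, neg = 6, p = 0.289062, fail to reject H0.


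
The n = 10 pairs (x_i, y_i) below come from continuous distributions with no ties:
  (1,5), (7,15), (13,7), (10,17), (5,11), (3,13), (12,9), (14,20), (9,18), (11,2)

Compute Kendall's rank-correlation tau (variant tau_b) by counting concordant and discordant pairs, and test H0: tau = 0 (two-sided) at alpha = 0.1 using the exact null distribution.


Step 1: Enumerate the 45 unordered pairs (i,j) with i<j and classify each by sign(x_j-x_i) * sign(y_j-y_i).
  (1,2):dx=+6,dy=+10->C; (1,3):dx=+12,dy=+2->C; (1,4):dx=+9,dy=+12->C; (1,5):dx=+4,dy=+6->C
  (1,6):dx=+2,dy=+8->C; (1,7):dx=+11,dy=+4->C; (1,8):dx=+13,dy=+15->C; (1,9):dx=+8,dy=+13->C
  (1,10):dx=+10,dy=-3->D; (2,3):dx=+6,dy=-8->D; (2,4):dx=+3,dy=+2->C; (2,5):dx=-2,dy=-4->C
  (2,6):dx=-4,dy=-2->C; (2,7):dx=+5,dy=-6->D; (2,8):dx=+7,dy=+5->C; (2,9):dx=+2,dy=+3->C
  (2,10):dx=+4,dy=-13->D; (3,4):dx=-3,dy=+10->D; (3,5):dx=-8,dy=+4->D; (3,6):dx=-10,dy=+6->D
  (3,7):dx=-1,dy=+2->D; (3,8):dx=+1,dy=+13->C; (3,9):dx=-4,dy=+11->D; (3,10):dx=-2,dy=-5->C
  (4,5):dx=-5,dy=-6->C; (4,6):dx=-7,dy=-4->C; (4,7):dx=+2,dy=-8->D; (4,8):dx=+4,dy=+3->C
  (4,9):dx=-1,dy=+1->D; (4,10):dx=+1,dy=-15->D; (5,6):dx=-2,dy=+2->D; (5,7):dx=+7,dy=-2->D
  (5,8):dx=+9,dy=+9->C; (5,9):dx=+4,dy=+7->C; (5,10):dx=+6,dy=-9->D; (6,7):dx=+9,dy=-4->D
  (6,8):dx=+11,dy=+7->C; (6,9):dx=+6,dy=+5->C; (6,10):dx=+8,dy=-11->D; (7,8):dx=+2,dy=+11->C
  (7,9):dx=-3,dy=+9->D; (7,10):dx=-1,dy=-7->C; (8,9):dx=-5,dy=-2->C; (8,10):dx=-3,dy=-18->C
  (9,10):dx=+2,dy=-16->D
Step 2: C = 26, D = 19, total pairs = 45.
Step 3: tau = (C - D)/(n(n-1)/2) = (26 - 19)/45 = 0.155556.
Step 4: Exact two-sided p-value (enumerate n! = 3628800 permutations of y under H0): p = 0.600654.
Step 5: alpha = 0.1. fail to reject H0.

tau_b = 0.1556 (C=26, D=19), p = 0.600654, fail to reject H0.


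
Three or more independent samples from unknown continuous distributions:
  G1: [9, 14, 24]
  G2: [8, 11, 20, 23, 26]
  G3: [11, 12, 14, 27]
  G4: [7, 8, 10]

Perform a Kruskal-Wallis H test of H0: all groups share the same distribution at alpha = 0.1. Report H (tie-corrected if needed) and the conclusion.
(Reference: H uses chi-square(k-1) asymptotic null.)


Step 1: Combine all N = 15 observations and assign midranks.
sorted (value, group, rank): (7,G4,1), (8,G2,2.5), (8,G4,2.5), (9,G1,4), (10,G4,5), (11,G2,6.5), (11,G3,6.5), (12,G3,8), (14,G1,9.5), (14,G3,9.5), (20,G2,11), (23,G2,12), (24,G1,13), (26,G2,14), (27,G3,15)
Step 2: Sum ranks within each group.
R_1 = 26.5 (n_1 = 3)
R_2 = 46 (n_2 = 5)
R_3 = 39 (n_3 = 4)
R_4 = 8.5 (n_4 = 3)
Step 3: H = 12/(N(N+1)) * sum(R_i^2/n_i) - 3(N+1)
     = 12/(15*16) * (26.5^2/3 + 46^2/5 + 39^2/4 + 8.5^2/3) - 3*16
     = 0.050000 * 1061.62 - 48
     = 5.080833.
Step 4: Ties present; correction factor C = 1 - 18/(15^3 - 15) = 0.994643. Corrected H = 5.080833 / 0.994643 = 5.108199.
Step 5: Under H0, H ~ chi^2(3); p-value = 0.164044.
Step 6: alpha = 0.1. fail to reject H0.

H = 5.1082, df = 3, p = 0.164044, fail to reject H0.


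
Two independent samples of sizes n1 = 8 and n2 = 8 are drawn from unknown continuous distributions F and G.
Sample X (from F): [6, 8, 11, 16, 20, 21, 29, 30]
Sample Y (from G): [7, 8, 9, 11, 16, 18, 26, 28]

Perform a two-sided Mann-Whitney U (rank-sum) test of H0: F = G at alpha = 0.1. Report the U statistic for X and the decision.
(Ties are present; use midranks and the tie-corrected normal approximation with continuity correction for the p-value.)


Step 1: Combine and sort all 16 observations; assign midranks.
sorted (value, group): (6,X), (7,Y), (8,X), (8,Y), (9,Y), (11,X), (11,Y), (16,X), (16,Y), (18,Y), (20,X), (21,X), (26,Y), (28,Y), (29,X), (30,X)
ranks: 6->1, 7->2, 8->3.5, 8->3.5, 9->5, 11->6.5, 11->6.5, 16->8.5, 16->8.5, 18->10, 20->11, 21->12, 26->13, 28->14, 29->15, 30->16
Step 2: Rank sum for X: R1 = 1 + 3.5 + 6.5 + 8.5 + 11 + 12 + 15 + 16 = 73.5.
Step 3: U_X = R1 - n1(n1+1)/2 = 73.5 - 8*9/2 = 73.5 - 36 = 37.5.
       U_Y = n1*n2 - U_X = 64 - 37.5 = 26.5.
Step 4: Ties are present, so use the tie-corrected normal approximation (with continuity correction) for the p-value.
Step 5: p-value = 0.598703; compare to alpha = 0.1. fail to reject H0.

U_X = 37.5, p = 0.598703, fail to reject H0 at alpha = 0.1.


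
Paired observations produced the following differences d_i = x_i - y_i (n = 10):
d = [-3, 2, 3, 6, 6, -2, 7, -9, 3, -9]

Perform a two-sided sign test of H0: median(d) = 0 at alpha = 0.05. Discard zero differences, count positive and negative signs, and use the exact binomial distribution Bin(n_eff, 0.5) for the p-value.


Step 1: Discard zero differences. Original n = 10; n_eff = number of nonzero differences = 10.
Nonzero differences (with sign): -3, +2, +3, +6, +6, -2, +7, -9, +3, -9
Step 2: Count signs: positive = 6, negative = 4.
Step 3: Under H0: P(positive) = 0.5, so the number of positives S ~ Bin(10, 0.5).
Step 4: Two-sided exact p-value = sum of Bin(10,0.5) probabilities at or below the observed probability = 0.753906.
Step 5: alpha = 0.05. fail to reject H0.

n_eff = 10, pos = 6, neg = 4, p = 0.753906, fail to reject H0.


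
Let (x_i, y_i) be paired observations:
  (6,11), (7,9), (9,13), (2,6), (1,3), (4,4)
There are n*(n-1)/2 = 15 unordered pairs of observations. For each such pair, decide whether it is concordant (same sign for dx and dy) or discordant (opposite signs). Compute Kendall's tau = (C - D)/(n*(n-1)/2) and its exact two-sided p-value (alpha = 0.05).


Step 1: Enumerate the 15 unordered pairs (i,j) with i<j and classify each by sign(x_j-x_i) * sign(y_j-y_i).
  (1,2):dx=+1,dy=-2->D; (1,3):dx=+3,dy=+2->C; (1,4):dx=-4,dy=-5->C; (1,5):dx=-5,dy=-8->C
  (1,6):dx=-2,dy=-7->C; (2,3):dx=+2,dy=+4->C; (2,4):dx=-5,dy=-3->C; (2,5):dx=-6,dy=-6->C
  (2,6):dx=-3,dy=-5->C; (3,4):dx=-7,dy=-7->C; (3,5):dx=-8,dy=-10->C; (3,6):dx=-5,dy=-9->C
  (4,5):dx=-1,dy=-3->C; (4,6):dx=+2,dy=-2->D; (5,6):dx=+3,dy=+1->C
Step 2: C = 13, D = 2, total pairs = 15.
Step 3: tau = (C - D)/(n(n-1)/2) = (13 - 2)/15 = 0.733333.
Step 4: Exact two-sided p-value (enumerate n! = 720 permutations of y under H0): p = 0.055556.
Step 5: alpha = 0.05. fail to reject H0.

tau_b = 0.7333 (C=13, D=2), p = 0.055556, fail to reject H0.


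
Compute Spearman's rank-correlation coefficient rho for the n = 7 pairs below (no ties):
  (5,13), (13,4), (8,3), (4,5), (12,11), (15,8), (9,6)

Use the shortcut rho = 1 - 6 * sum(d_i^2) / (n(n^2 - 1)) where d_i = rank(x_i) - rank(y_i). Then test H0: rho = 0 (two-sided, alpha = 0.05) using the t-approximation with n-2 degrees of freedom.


Step 1: Rank x and y separately (midranks; no ties here).
rank(x): 5->2, 13->6, 8->3, 4->1, 12->5, 15->7, 9->4
rank(y): 13->7, 4->2, 3->1, 5->3, 11->6, 8->5, 6->4
Step 2: d_i = R_x(i) - R_y(i); compute d_i^2.
  (2-7)^2=25, (6-2)^2=16, (3-1)^2=4, (1-3)^2=4, (5-6)^2=1, (7-5)^2=4, (4-4)^2=0
sum(d^2) = 54.
Step 3: rho = 1 - 6*54 / (7*(7^2 - 1)) = 1 - 324/336 = 0.035714.
Step 4: Under H0, t = rho * sqrt((n-2)/(1-rho^2)) = 0.0799 ~ t(5).
Step 5: Two-sided p-value from the t-distribution with 5 df = 0.939408.
Step 6: alpha = 0.05. fail to reject H0.

rho = 0.0357, p = 0.939408, fail to reject H0 at alpha = 0.05.


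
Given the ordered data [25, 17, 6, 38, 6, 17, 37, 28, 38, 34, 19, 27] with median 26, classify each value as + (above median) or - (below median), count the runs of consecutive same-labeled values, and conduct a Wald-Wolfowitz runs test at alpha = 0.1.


Step 1: Compute median = 26; label A = above, B = below.
Labels in order: BBBABBAAAABA  (n_A = 6, n_B = 6)
Step 2: Count runs R = 6.
Step 3: Under H0 (random ordering), E[R] = 2*n_A*n_B/(n_A+n_B) + 1 = 2*6*6/12 + 1 = 7.0000.
        Var[R] = 2*n_A*n_B*(2*n_A*n_B - n_A - n_B) / ((n_A+n_B)^2 * (n_A+n_B-1)) = 4320/1584 = 2.7273.
        SD[R] = 1.6514.
Step 4: Continuity-corrected z = (R + 0.5 - E[R]) / SD[R] = (6 + 0.5 - 7.0000) / 1.6514 = -0.3028.
Step 5: Two-sided p-value via normal approximation = 2*(1 - Phi(|z|)) = 0.762069.
Step 6: alpha = 0.1. fail to reject H0.

R = 6, z = -0.3028, p = 0.762069, fail to reject H0.


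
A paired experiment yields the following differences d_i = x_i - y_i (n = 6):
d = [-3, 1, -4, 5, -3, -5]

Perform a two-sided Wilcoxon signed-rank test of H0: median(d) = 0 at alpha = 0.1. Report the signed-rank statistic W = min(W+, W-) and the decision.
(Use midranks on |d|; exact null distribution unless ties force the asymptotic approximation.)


Step 1: Drop any zero differences (none here) and take |d_i|.
|d| = [3, 1, 4, 5, 3, 5]
Step 2: Midrank |d_i| (ties get averaged ranks).
ranks: |3|->2.5, |1|->1, |4|->4, |5|->5.5, |3|->2.5, |5|->5.5
Step 3: Attach original signs; sum ranks with positive sign and with negative sign.
W+ = 1 + 5.5 = 6.5
W- = 2.5 + 4 + 2.5 + 5.5 = 14.5
(Check: W+ + W- = 21 should equal n(n+1)/2 = 21.)
Step 4: Test statistic W = min(W+, W-) = 6.5.
Step 5: Ties in |d|, so use the tie-corrected normal approximation.
        E[W] = n(n+1)/4 = 6*7/4 = 10.5.
        Tie groups: |d|=3 (t=2), |d|=5 (t=2); sum(t^3 - t) = 12.
        Var[W] = n(n+1)(2n+1)/24 - sum(t^3-t)/48 = 546/24 - 12/48 = 22.5.
        z = (W - E[W]) / sqrt(Var[W]) = (6.5 - 10.5) / 4.7434 = -0.8433.
        Two-sided p = 2*Phi(z) = 0.399075.
Step 6: alpha = 0.1. fail to reject H0.

W+ = 6.5, W- = 14.5, W = min = 6.5, p = 0.399075, fail to reject H0.


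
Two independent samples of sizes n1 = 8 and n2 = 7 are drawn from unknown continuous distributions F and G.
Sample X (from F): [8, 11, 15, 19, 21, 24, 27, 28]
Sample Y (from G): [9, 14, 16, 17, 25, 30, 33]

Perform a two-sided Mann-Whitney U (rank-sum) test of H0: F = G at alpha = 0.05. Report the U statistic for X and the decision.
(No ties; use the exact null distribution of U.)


Step 1: Combine and sort all 15 observations; assign midranks.
sorted (value, group): (8,X), (9,Y), (11,X), (14,Y), (15,X), (16,Y), (17,Y), (19,X), (21,X), (24,X), (25,Y), (27,X), (28,X), (30,Y), (33,Y)
ranks: 8->1, 9->2, 11->3, 14->4, 15->5, 16->6, 17->7, 19->8, 21->9, 24->10, 25->11, 27->12, 28->13, 30->14, 33->15
Step 2: Rank sum for X: R1 = 1 + 3 + 5 + 8 + 9 + 10 + 12 + 13 = 61.
Step 3: U_X = R1 - n1(n1+1)/2 = 61 - 8*9/2 = 61 - 36 = 25.
       U_Y = n1*n2 - U_X = 56 - 25 = 31.
Step 4: No ties, so the exact null distribution of U (based on enumerating the C(15,8) = 6435 equally likely rank assignments) gives the two-sided p-value.
Step 5: p-value = 0.778866; compare to alpha = 0.05. fail to reject H0.

U_X = 25, p = 0.778866, fail to reject H0 at alpha = 0.05.


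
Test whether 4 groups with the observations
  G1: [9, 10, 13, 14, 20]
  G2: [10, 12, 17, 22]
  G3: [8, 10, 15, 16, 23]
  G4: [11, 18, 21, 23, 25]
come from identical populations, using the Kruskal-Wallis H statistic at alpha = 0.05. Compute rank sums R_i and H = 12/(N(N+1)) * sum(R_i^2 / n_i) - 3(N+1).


Step 1: Combine all N = 19 observations and assign midranks.
sorted (value, group, rank): (8,G3,1), (9,G1,2), (10,G1,4), (10,G2,4), (10,G3,4), (11,G4,6), (12,G2,7), (13,G1,8), (14,G1,9), (15,G3,10), (16,G3,11), (17,G2,12), (18,G4,13), (20,G1,14), (21,G4,15), (22,G2,16), (23,G3,17.5), (23,G4,17.5), (25,G4,19)
Step 2: Sum ranks within each group.
R_1 = 37 (n_1 = 5)
R_2 = 39 (n_2 = 4)
R_3 = 43.5 (n_3 = 5)
R_4 = 70.5 (n_4 = 5)
Step 3: H = 12/(N(N+1)) * sum(R_i^2/n_i) - 3(N+1)
     = 12/(19*20) * (37^2/5 + 39^2/4 + 43.5^2/5 + 70.5^2/5) - 3*20
     = 0.031579 * 2026.55 - 60
     = 3.996316.
Step 4: Ties present; correction factor C = 1 - 30/(19^3 - 19) = 0.995614. Corrected H = 3.996316 / 0.995614 = 4.013921.
Step 5: Under H0, H ~ chi^2(3); p-value = 0.259965.
Step 6: alpha = 0.05. fail to reject H0.

H = 4.0139, df = 3, p = 0.259965, fail to reject H0.


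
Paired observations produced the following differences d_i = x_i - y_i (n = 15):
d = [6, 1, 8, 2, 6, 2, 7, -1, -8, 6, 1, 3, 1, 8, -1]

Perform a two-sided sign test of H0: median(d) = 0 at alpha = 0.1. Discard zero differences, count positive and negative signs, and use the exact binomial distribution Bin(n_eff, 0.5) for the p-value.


Step 1: Discard zero differences. Original n = 15; n_eff = number of nonzero differences = 15.
Nonzero differences (with sign): +6, +1, +8, +2, +6, +2, +7, -1, -8, +6, +1, +3, +1, +8, -1
Step 2: Count signs: positive = 12, negative = 3.
Step 3: Under H0: P(positive) = 0.5, so the number of positives S ~ Bin(15, 0.5).
Step 4: Two-sided exact p-value = sum of Bin(15,0.5) probabilities at or below the observed probability = 0.035156.
Step 5: alpha = 0.1. reject H0.

n_eff = 15, pos = 12, neg = 3, p = 0.035156, reject H0.


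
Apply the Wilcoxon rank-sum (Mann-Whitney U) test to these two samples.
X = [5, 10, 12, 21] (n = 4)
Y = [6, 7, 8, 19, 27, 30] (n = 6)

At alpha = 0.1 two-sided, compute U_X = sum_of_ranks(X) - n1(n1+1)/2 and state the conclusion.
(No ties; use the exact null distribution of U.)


Step 1: Combine and sort all 10 observations; assign midranks.
sorted (value, group): (5,X), (6,Y), (7,Y), (8,Y), (10,X), (12,X), (19,Y), (21,X), (27,Y), (30,Y)
ranks: 5->1, 6->2, 7->3, 8->4, 10->5, 12->6, 19->7, 21->8, 27->9, 30->10
Step 2: Rank sum for X: R1 = 1 + 5 + 6 + 8 = 20.
Step 3: U_X = R1 - n1(n1+1)/2 = 20 - 4*5/2 = 20 - 10 = 10.
       U_Y = n1*n2 - U_X = 24 - 10 = 14.
Step 4: No ties, so the exact null distribution of U (based on enumerating the C(10,4) = 210 equally likely rank assignments) gives the two-sided p-value.
Step 5: p-value = 0.761905; compare to alpha = 0.1. fail to reject H0.

U_X = 10, p = 0.761905, fail to reject H0 at alpha = 0.1.


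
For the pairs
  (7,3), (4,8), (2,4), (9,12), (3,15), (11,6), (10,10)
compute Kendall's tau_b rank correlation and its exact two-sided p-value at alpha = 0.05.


Step 1: Enumerate the 21 unordered pairs (i,j) with i<j and classify each by sign(x_j-x_i) * sign(y_j-y_i).
  (1,2):dx=-3,dy=+5->D; (1,3):dx=-5,dy=+1->D; (1,4):dx=+2,dy=+9->C; (1,5):dx=-4,dy=+12->D
  (1,6):dx=+4,dy=+3->C; (1,7):dx=+3,dy=+7->C; (2,3):dx=-2,dy=-4->C; (2,4):dx=+5,dy=+4->C
  (2,5):dx=-1,dy=+7->D; (2,6):dx=+7,dy=-2->D; (2,7):dx=+6,dy=+2->C; (3,4):dx=+7,dy=+8->C
  (3,5):dx=+1,dy=+11->C; (3,6):dx=+9,dy=+2->C; (3,7):dx=+8,dy=+6->C; (4,5):dx=-6,dy=+3->D
  (4,6):dx=+2,dy=-6->D; (4,7):dx=+1,dy=-2->D; (5,6):dx=+8,dy=-9->D; (5,7):dx=+7,dy=-5->D
  (6,7):dx=-1,dy=+4->D
Step 2: C = 10, D = 11, total pairs = 21.
Step 3: tau = (C - D)/(n(n-1)/2) = (10 - 11)/21 = -0.047619.
Step 4: Exact two-sided p-value (enumerate n! = 5040 permutations of y under H0): p = 1.000000.
Step 5: alpha = 0.05. fail to reject H0.

tau_b = -0.0476 (C=10, D=11), p = 1.000000, fail to reject H0.
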